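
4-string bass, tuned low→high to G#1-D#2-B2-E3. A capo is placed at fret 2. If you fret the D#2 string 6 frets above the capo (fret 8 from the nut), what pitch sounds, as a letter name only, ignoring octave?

B

The capo raises the open D#2 by 2 semitones to F2; fretting 6 more gives D#2 + 2 + 6 = D#2 + 8 semitones, landing on B.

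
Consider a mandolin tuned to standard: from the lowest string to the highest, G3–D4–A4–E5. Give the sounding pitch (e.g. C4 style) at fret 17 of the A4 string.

D6

A4 is MIDI 69. Adding 17 gives 86, which is D6.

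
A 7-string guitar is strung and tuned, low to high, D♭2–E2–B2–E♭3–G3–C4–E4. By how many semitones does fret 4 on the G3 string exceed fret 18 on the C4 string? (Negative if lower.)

G3 at fret 4 → B3 (MIDI 59); C4 at fret 18 → G♭5 (MIDI 78).
59 − 78 = -19, so the two pitches are 19 semitones apart.

-19 semitones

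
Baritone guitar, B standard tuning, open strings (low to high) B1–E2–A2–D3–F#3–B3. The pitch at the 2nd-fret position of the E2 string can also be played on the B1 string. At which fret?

7

E2 at fret 2 is E2 + 2 semitones = F#2.
The open B1 string is 5 semitones below the open E2, so the same pitch on the B1 string lies at fret 2 + 5 = 7.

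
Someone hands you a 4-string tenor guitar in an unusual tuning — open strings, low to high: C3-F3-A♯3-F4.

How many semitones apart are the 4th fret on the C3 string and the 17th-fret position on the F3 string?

18 semitones

C3 at fret 4 → E3 (MIDI 52); F3 at fret 17 → A♯4 (MIDI 70).
52 − 70 = -18, so the two pitches are 18 semitones apart, with A♯4 the higher.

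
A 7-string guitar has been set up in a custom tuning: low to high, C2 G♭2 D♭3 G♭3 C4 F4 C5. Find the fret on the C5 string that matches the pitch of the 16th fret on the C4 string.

4

C4 at fret 16 is C4 + 16 semitones = E5.
The open C5 string is 12 semitones above the open C4, so the same pitch on the C5 string lies at fret 16 − 12 = 4.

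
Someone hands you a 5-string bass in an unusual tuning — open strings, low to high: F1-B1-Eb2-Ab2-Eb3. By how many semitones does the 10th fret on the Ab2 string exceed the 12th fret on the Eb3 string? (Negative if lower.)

Ab2 at fret 10 → Gb3 (MIDI 54); Eb3 at fret 12 → Eb4 (MIDI 63).
54 − 63 = -9, so the two pitches are 9 semitones apart.

-9 semitones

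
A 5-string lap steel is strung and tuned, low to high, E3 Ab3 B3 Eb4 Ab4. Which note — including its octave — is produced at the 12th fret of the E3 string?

E4

The open E3 string plus 12 semitones: E–F–Gb–G–…–D–Eb–E.
The walk passes from B into C once, so the octave number goes from 3 to 4.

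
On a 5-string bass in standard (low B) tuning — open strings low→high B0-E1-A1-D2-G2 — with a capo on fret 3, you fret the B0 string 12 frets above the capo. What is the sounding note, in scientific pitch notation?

D2

The capo raises the open B0 by 3 semitones to D1; fretting 12 more gives B0 + 3 + 12 = B0 + 15 semitones = D2.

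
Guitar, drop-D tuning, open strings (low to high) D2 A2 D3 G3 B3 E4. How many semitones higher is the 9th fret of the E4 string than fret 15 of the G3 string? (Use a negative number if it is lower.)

E4 at fret 9 → C#5 (MIDI 73); G3 at fret 15 → A#4 (MIDI 70).
73 − 70 = 3, so the two pitches are 3 semitones apart.

3 semitones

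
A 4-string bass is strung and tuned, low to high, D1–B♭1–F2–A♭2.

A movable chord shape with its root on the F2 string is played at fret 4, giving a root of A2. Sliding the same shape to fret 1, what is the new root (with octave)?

G♭2

Moving from fret 4 to fret 1 shifts the root by -3 semitones.
A2 down 3 semitones is G♭2.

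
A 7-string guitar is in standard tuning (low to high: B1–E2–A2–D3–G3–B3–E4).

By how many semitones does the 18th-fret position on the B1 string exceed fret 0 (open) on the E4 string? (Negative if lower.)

B1 at fret 18 → F3 (MIDI 53); E4 at fret 0 → E4 (MIDI 64).
53 − 64 = -11, so the two pitches are 11 semitones apart.

-11 semitones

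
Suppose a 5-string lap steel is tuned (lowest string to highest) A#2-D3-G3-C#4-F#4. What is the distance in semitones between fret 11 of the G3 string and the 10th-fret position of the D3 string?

G3 at fret 11 → F#4 (MIDI 66); D3 at fret 10 → C4 (MIDI 60).
66 − 60 = 6, so the two pitches are 6 semitones apart, with F#4 the higher.

6 semitones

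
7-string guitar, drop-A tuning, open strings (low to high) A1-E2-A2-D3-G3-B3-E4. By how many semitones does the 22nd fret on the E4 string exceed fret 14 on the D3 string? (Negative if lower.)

E4 at fret 22 → D6 (MIDI 86); D3 at fret 14 → E4 (MIDI 64).
86 − 64 = 22, so the two pitches are 22 semitones apart.

22 semitones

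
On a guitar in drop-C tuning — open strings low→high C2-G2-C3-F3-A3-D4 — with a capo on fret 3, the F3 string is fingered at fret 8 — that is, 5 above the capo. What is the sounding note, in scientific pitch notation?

C♯4

The capo raises the open F3 by 3 semitones to G♯3; fretting 5 more gives F3 + 3 + 5 = F3 + 8 semitones = C♯4.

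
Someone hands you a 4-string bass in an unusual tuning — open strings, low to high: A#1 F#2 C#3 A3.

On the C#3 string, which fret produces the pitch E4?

15

E4 is 15 semitones above the open C#3 (C#–D–D#–E–…–D–D#–E), so it sits at fret 15.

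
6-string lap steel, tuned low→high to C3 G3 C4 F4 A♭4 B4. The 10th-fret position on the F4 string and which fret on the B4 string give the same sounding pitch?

4

F4 at fret 10 is F4 + 10 semitones = E♭5.
The open B4 string is 6 semitones above the open F4, so the same pitch on the B4 string lies at fret 10 − 6 = 4.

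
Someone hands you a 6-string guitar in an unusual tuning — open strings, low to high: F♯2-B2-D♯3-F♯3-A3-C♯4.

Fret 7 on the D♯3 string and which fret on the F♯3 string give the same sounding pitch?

4

Fret 7 on D♯3 is MIDI 51 + 7 = 58 (A♯3). On the F♯3 string (open MIDI 54), that pitch is 58 − 54 = fret 4.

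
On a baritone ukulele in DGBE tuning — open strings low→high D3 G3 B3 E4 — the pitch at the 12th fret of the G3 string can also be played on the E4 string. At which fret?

3

Fret 12 on G3 is MIDI 55 + 12 = 67 (G4). On the E4 string (open MIDI 64), that pitch is 67 − 64 = fret 3.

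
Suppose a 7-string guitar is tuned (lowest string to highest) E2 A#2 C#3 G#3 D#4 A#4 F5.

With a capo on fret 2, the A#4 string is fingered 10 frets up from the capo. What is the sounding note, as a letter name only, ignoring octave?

A#

The capo raises the open A#4 by 2 semitones to C5; fretting 10 more gives A#4 + 2 + 10 = A#4 + 12 semitones, landing on A#.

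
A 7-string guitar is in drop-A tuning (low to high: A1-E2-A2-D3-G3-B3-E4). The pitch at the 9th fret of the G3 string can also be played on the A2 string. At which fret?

19

G3 at fret 9 is G3 + 9 semitones = E4.
The open A2 string is 10 semitones below the open G3, so the same pitch on the A2 string lies at fret 9 + 10 = 19.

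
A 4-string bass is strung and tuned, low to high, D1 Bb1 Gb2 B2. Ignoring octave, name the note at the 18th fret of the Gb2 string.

C

The open Gb2 string plus 18 semitones: Gb–G–Ab–A–…–Bb–B–C.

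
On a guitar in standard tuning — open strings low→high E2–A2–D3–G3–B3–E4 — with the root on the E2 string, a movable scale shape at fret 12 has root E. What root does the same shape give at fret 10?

D

Moving from fret 12 to fret 10 shifts the root by -2 semitones.
E down 2 semitones is D.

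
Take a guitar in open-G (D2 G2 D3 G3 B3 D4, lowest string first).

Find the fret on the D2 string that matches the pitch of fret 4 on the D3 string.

16

D3 at fret 4 is D3 + 4 semitones = F#3.
The open D2 string is 12 semitones below the open D3, so the same pitch on the D2 string lies at fret 4 + 12 = 16.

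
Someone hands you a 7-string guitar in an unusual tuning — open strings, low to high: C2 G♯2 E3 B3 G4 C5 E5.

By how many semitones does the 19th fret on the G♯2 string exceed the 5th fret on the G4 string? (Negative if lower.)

-9 semitones

G♯2 at fret 19 → D♯4 (MIDI 63); G4 at fret 5 → C5 (MIDI 72).
63 − 72 = -9, so the two pitches are 9 semitones apart.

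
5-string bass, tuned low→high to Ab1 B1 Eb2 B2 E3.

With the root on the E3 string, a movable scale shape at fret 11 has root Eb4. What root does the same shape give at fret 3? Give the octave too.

G3

Moving from fret 11 to fret 3 shifts the root by -8 semitones.
Eb4 down 8 semitones is G3.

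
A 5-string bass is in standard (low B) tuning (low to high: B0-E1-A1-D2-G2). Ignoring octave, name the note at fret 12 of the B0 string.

B

Each fret is one semitone, so B0 + 12 = B.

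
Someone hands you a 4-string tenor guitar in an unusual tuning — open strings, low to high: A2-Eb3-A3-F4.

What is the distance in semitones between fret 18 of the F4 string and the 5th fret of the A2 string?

F4 at fret 18 → B5 (MIDI 83); A2 at fret 5 → D3 (MIDI 50).
83 − 50 = 33, so the two pitches are 33 semitones apart, with B5 the higher.

33 semitones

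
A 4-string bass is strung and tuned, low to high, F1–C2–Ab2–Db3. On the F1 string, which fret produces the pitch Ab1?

3

Ab1 is 3 semitones above the open F1 (F–Gb–G–Ab), so it sits at fret 3.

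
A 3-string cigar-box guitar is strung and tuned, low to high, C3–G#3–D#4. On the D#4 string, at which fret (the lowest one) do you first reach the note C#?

From D#4, count semitones up the chromatic scale until reaching C#: D#–E–F–F#–…–B–C–C# — 10 steps.

10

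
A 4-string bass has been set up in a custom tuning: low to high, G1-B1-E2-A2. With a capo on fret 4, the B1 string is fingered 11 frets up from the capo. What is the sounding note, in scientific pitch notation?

D3

The capo raises the open B1 by 4 semitones to Eb2; fretting 11 more gives B1 + 4 + 11 = B1 + 15 semitones = D3.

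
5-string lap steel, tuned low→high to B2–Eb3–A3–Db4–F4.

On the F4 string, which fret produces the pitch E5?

E5 is 11 semitones above the open F4 (F–Gb–G–Ab–…–D–Eb–E), so it sits at fret 11.

11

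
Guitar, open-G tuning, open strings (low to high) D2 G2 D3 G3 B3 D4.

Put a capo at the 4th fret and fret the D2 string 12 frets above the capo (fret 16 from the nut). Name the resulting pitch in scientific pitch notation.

F♯3

The capo raises the open D2 by 4 semitones to F♯2; fretting 12 more gives D2 + 4 + 12 = D2 + 16 semitones = F♯3.
(Also written G♭.)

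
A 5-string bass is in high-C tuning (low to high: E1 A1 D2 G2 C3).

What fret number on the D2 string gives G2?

G2 is 5 semitones above the open D2 (D–D#–E–F–F#–G), so it sits at fret 5.

5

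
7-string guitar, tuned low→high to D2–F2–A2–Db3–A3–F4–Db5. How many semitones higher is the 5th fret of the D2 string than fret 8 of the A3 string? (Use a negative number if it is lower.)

D2 at fret 5 → G2 (MIDI 43); A3 at fret 8 → F4 (MIDI 65).
43 − 65 = -22, so the two pitches are 22 semitones apart.

-22 semitones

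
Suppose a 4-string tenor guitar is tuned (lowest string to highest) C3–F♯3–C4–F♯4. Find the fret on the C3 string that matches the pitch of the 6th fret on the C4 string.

Fret 6 on C4 is MIDI 60 + 6 = 66 (F♯4). On the C3 string (open MIDI 48), that pitch is 66 − 48 = fret 18.

18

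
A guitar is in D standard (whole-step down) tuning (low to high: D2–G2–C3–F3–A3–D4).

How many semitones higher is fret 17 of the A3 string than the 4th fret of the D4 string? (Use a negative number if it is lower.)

8 semitones

A3 at fret 17 → D5 (MIDI 74); D4 at fret 4 → F#4 (MIDI 66).
74 − 66 = 8, so the two pitches are 8 semitones apart.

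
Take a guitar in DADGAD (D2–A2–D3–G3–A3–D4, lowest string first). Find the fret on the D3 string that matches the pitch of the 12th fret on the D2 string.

Fret 12 on D2 is MIDI 38 + 12 = 50 (D3). On the D3 string (open MIDI 50), that pitch is 50 − 50 = fret 0.

0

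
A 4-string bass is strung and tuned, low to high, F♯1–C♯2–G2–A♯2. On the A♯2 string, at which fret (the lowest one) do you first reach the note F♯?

8

From A♯2, count semitones up the chromatic scale until reaching F♯: A#–B–C–C#–D–D#–E–F–F# — 8 steps.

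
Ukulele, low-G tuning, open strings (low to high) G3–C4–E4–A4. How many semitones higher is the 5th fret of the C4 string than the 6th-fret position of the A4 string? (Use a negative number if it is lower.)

-10 semitones

C4 at fret 5 → F4 (MIDI 65); A4 at fret 6 → D#5 (MIDI 75).
65 − 75 = -10, so the two pitches are 10 semitones apart.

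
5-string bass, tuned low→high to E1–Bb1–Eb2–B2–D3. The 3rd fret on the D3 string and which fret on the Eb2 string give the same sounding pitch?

D3 at fret 3 is D3 + 3 semitones = F3.
The open Eb2 string is 11 semitones below the open D3, so the same pitch on the Eb2 string lies at fret 3 + 11 = 14.

14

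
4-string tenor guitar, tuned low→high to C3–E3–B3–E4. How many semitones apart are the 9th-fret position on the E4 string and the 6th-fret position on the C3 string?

19 semitones

E4 at fret 9 → C#5 (MIDI 73); C3 at fret 6 → F#3 (MIDI 54).
73 − 54 = 19, so the two pitches are 19 semitones apart, with C#5 the higher.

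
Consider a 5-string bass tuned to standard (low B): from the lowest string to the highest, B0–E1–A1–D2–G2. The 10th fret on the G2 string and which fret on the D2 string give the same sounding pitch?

G2 at fret 10 is G2 + 10 semitones = F3.
The open D2 string is 5 semitones below the open G2, so the same pitch on the D2 string lies at fret 10 + 5 = 15.

15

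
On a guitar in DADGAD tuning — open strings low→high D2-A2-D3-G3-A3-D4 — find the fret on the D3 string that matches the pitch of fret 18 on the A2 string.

13

A2 at fret 18 is A2 + 18 semitones = D#4.
The open D3 string is 5 semitones above the open A2, so the same pitch on the D3 string lies at fret 18 − 5 = 13.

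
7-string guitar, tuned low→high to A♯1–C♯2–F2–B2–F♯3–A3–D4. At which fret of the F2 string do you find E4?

E4 is 23 semitones above the open F2 (F–F#–G–G#–…–D–D#–E), so it sits at fret 23.

23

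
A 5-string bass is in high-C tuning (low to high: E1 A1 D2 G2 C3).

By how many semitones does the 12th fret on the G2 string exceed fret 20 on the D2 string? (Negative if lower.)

-3 semitones

G2 at fret 12 → G3 (MIDI 55); D2 at fret 20 → A#3 (MIDI 58).
55 − 58 = -3, so the two pitches are 3 semitones apart.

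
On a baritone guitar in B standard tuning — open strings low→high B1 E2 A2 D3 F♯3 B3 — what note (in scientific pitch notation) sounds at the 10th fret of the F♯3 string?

E4

Each fret is one semitone, so F♯3 + 10 = E4.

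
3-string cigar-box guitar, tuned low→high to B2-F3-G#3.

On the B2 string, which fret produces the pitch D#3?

D#3 is 4 semitones above the open B2 (B–C–C#–D–D#), so it sits at fret 4.

4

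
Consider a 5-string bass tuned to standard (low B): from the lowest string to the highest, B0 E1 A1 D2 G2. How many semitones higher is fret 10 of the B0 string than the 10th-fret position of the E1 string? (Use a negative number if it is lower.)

B0 at fret 10 → A1 (MIDI 33); E1 at fret 10 → D2 (MIDI 38).
33 − 38 = -5, so the two pitches are 5 semitones apart.

-5 semitones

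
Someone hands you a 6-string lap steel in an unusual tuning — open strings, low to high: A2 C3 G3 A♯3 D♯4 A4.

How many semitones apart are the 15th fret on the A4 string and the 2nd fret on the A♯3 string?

A4 at fret 15 → C6 (MIDI 84); A♯3 at fret 2 → C4 (MIDI 60).
84 − 60 = 24, so the two pitches are 24 semitones apart, with C6 the higher.

24 semitones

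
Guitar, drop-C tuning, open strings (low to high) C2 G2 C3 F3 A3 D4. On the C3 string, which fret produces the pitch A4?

A4 is 21 semitones above the open C3 (C–C#–D–D#–…–G–G#–A), so it sits at fret 21.

21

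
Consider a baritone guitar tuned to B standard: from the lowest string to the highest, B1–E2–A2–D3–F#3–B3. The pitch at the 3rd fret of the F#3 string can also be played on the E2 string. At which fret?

Fret 3 on F#3 is MIDI 54 + 3 = 57 (A3). On the E2 string (open MIDI 40), that pitch is 57 − 40 = fret 17.

17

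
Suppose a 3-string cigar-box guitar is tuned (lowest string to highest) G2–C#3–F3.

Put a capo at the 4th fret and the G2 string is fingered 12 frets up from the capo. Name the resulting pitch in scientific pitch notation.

The capo raises the open G2 by 4 semitones to B2; fretting 12 more gives G2 + 4 + 12 = G2 + 16 semitones = B3.

B3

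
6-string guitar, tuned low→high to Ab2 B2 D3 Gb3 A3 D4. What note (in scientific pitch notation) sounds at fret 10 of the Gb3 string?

E4

Gb3 is MIDI 54. Adding 10 gives 64, which is E4.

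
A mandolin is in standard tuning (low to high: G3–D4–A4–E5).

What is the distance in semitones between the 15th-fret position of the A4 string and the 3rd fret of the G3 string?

26 semitones

A4 at fret 15 → C6 (MIDI 84); G3 at fret 3 → A#3 (MIDI 58).
84 − 58 = 26, so the two pitches are 26 semitones apart, with C6 the higher.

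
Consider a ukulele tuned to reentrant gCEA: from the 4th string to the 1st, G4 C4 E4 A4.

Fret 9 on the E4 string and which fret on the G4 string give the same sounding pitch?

E4 at fret 9 is E4 + 9 semitones = C#5.
The open G4 string is 3 semitones above the open E4, so the same pitch on the G4 string lies at fret 9 − 3 = 6.

6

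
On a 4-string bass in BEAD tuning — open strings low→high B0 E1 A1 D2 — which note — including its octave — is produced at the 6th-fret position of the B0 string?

The open B0 string plus 6 semitones: B–C–C#–D–D#–E–F.
The walk passes from B into C once, so the octave number goes from 0 to 1.

F1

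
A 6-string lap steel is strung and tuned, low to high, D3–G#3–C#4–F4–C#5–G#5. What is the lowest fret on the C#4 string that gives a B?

From C#4, count semitones up the chromatic scale until reaching B: C#–D–D#–E–…–A–A#–B — 10 steps.

10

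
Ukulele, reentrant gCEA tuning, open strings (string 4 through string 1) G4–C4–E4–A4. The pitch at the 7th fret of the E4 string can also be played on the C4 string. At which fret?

E4 at fret 7 is E4 + 7 semitones = B4.
The open C4 string is 4 semitones below the open E4, so the same pitch on the C4 string lies at fret 7 + 4 = 11.

11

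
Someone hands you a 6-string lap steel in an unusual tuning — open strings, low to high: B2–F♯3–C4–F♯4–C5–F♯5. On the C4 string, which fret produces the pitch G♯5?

G♯5 is 20 semitones above the open C4 (C–C#–D–D#–…–F#–G–G#), so it sits at fret 20.

20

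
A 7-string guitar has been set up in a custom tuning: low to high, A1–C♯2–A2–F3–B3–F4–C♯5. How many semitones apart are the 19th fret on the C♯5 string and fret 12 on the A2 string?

35 semitones

C♯5 at fret 19 → G♯6 (MIDI 92); A2 at fret 12 → A3 (MIDI 57).
92 − 57 = 35, so the two pitches are 35 semitones apart, with G♯6 the higher.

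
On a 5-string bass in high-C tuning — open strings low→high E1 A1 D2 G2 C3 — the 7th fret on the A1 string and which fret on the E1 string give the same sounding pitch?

Fret 7 on A1 is MIDI 33 + 7 = 40 (E2). On the E1 string (open MIDI 28), that pitch is 40 − 28 = fret 12.

12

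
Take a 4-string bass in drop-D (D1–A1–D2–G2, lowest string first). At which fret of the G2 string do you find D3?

D3 is 7 semitones above the open G2 (G–G#–A–A#–B–C–C#–D), so it sits at fret 7.

7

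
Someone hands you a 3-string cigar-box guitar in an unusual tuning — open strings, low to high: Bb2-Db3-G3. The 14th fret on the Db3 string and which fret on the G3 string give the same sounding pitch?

Db3 at fret 14 is Db3 + 14 semitones = Eb4.
The open G3 string is 6 semitones above the open Db3, so the same pitch on the G3 string lies at fret 14 − 6 = 8.

8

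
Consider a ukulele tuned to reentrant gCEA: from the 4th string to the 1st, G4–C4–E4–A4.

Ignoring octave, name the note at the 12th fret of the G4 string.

G

The open G4 string plus 12 semitones: G–G#–A–A#–…–F–F#–G.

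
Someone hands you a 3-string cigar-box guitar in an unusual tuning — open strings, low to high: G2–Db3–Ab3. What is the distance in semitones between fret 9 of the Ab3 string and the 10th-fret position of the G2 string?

Ab3 at fret 9 → F4 (MIDI 65); G2 at fret 10 → F3 (MIDI 53).
65 − 53 = 12, so the two pitches are 12 semitones apart, with F4 the higher.

12 semitones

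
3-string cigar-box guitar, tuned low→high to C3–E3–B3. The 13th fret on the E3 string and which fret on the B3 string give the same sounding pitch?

6

E3 at fret 13 is E3 + 13 semitones = F4.
The open B3 string is 7 semitones above the open E3, so the same pitch on the B3 string lies at fret 13 − 7 = 6.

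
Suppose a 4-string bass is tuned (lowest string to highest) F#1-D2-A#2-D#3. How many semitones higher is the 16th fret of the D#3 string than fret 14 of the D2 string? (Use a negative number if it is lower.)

15 semitones

D#3 at fret 16 → G4 (MIDI 67); D2 at fret 14 → E3 (MIDI 52).
67 − 52 = 15, so the two pitches are 15 semitones apart.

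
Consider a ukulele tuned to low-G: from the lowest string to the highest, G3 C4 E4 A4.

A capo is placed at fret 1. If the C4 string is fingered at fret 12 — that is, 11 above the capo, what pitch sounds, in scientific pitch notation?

The capo raises the open C4 by 1 semitone to C#4; fretting 11 more gives C4 + 1 + 11 = C4 + 12 semitones = C5.

C5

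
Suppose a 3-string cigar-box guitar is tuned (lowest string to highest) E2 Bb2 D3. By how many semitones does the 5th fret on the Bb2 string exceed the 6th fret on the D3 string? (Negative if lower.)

Bb2 at fret 5 → Eb3 (MIDI 51); D3 at fret 6 → Ab3 (MIDI 56).
51 − 56 = -5, so the two pitches are 5 semitones apart.

-5 semitones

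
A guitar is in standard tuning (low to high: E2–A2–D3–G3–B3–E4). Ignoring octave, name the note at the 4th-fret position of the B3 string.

B3 is MIDI 59. Adding 4 gives 63; 63 mod 12 = 3, i.e. D#.
(Equivalently spelled Eb.)

D#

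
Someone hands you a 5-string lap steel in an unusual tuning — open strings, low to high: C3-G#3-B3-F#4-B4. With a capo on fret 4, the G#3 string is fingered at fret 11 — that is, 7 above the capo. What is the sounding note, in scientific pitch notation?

G4

The capo raises the open G#3 by 4 semitones to C4; fretting 7 more gives G#3 + 4 + 7 = G#3 + 11 semitones = G4.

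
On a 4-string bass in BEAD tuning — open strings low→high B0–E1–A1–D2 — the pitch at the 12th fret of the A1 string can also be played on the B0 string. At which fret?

22

Fret 12 on A1 is MIDI 33 + 12 = 45 (A2). On the B0 string (open MIDI 23), that pitch is 45 − 23 = fret 22.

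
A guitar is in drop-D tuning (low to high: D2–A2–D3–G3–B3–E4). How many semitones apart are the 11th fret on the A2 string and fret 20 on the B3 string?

23 semitones

A2 at fret 11 → G♯3 (MIDI 56); B3 at fret 20 → G5 (MIDI 79).
56 − 79 = -23, so the two pitches are 23 semitones apart, with G5 the higher.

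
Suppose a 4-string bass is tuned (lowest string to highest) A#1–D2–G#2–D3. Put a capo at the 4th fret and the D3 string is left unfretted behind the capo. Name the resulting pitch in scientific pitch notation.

The capo raises the open D3 by 4 semitones to F#3; fretting 0 more gives D3 + 4 + 0 = D3 + 4 semitones = F#3.
(Also written Gb.)

F#3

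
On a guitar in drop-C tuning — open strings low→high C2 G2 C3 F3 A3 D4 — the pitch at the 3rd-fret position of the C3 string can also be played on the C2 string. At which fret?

C3 at fret 3 is C3 + 3 semitones = D♯3.
The open C2 string is 12 semitones below the open C3, so the same pitch on the C2 string lies at fret 3 + 12 = 15.

15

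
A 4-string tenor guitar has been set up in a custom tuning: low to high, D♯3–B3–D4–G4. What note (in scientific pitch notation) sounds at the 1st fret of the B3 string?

B3 is MIDI 59. Adding 1 gives 60, which is C4.

C4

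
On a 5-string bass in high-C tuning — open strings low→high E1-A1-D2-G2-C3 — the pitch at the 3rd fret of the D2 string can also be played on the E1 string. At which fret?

D2 at fret 3 is D2 + 3 semitones = F2.
The open E1 string is 10 semitones below the open D2, so the same pitch on the E1 string lies at fret 3 + 10 = 13.

13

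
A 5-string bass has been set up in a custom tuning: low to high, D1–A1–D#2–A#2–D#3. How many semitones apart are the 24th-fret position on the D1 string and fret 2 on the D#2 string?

D1 at fret 24 → D3 (MIDI 50); D#2 at fret 2 → F2 (MIDI 41).
50 − 41 = 9, so the two pitches are 9 semitones apart, with D3 the higher.

9 semitones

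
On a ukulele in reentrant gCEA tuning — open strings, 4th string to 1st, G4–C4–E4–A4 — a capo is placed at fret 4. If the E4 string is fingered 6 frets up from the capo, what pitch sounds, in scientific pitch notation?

D5

The capo raises the open E4 by 4 semitones to G♯4; fretting 6 more gives E4 + 4 + 6 = E4 + 10 semitones = D5.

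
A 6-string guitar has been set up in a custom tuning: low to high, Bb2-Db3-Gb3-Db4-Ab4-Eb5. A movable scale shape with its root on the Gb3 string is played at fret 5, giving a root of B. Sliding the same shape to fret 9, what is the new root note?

Moving from fret 5 to fret 9 shifts the root by 4 semitones.
B up 4 semitones is Eb.

Eb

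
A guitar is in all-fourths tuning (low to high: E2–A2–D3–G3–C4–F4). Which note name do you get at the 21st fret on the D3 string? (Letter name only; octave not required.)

Each fret is one semitone, so D3 + 21 = B.

B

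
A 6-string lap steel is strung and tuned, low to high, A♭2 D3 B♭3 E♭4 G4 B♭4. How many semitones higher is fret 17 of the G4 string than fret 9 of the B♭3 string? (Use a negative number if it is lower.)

G4 at fret 17 → C6 (MIDI 84); B♭3 at fret 9 → G4 (MIDI 67).
84 − 67 = 17, so the two pitches are 17 semitones apart.

17 semitones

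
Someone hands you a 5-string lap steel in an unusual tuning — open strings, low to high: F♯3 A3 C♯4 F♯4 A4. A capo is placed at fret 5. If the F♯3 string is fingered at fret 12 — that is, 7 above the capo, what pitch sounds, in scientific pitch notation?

The capo raises the open F♯3 by 5 semitones to B3; fretting 7 more gives F♯3 + 5 + 7 = F♯3 + 12 semitones = F♯4.
(Also written G♭.)

F♯4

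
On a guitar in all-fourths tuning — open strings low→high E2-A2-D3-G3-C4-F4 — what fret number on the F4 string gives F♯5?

F♯5 is 13 semitones above the open F4 (F–F#–G–G#–…–E–F–F#), so it sits at fret 13.

13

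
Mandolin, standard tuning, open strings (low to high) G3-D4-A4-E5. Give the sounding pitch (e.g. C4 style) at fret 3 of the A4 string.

C5

Each fret is one semitone, so A4 + 3 = C5.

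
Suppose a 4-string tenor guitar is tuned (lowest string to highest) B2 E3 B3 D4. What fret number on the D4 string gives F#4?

F#4 is 4 semitones above the open D4 (D–D#–E–F–F#), so it sits at fret 4.

4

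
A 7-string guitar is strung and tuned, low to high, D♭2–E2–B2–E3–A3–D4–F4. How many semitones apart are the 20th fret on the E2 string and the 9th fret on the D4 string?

11 semitones

E2 at fret 20 → C4 (MIDI 60); D4 at fret 9 → B4 (MIDI 71).
60 − 71 = -11, so the two pitches are 11 semitones apart, with B4 the higher.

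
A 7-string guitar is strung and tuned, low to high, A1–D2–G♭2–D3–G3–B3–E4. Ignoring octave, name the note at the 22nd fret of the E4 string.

The open E4 string plus 22 semitones: E–F–Gb–G–…–C–Db–D.

D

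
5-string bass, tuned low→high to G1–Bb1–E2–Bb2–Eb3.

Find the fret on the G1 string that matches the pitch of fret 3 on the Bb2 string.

18

Bb2 at fret 3 is Bb2 + 3 semitones = Db3.
The open G1 string is 15 semitones below the open Bb2, so the same pitch on the G1 string lies at fret 3 + 15 = 18.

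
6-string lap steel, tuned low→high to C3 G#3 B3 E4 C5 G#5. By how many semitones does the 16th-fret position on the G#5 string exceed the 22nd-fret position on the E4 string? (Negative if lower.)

10 semitones

G#5 at fret 16 → C7 (MIDI 96); E4 at fret 22 → D6 (MIDI 86).
96 − 86 = 10, so the two pitches are 10 semitones apart.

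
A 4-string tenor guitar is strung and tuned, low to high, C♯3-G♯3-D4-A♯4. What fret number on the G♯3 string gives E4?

8

E4 is 8 semitones above the open G♯3 (G#–A–A#–B–C–C#–D–D#–E), so it sits at fret 8.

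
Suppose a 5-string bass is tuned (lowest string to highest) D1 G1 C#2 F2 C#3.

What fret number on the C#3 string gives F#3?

F#3 is 5 semitones above the open C#3 (C#–D–D#–E–F–F#), so it sits at fret 5.

5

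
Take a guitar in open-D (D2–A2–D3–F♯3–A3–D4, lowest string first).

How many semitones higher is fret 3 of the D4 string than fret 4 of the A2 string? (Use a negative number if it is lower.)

16 semitones

D4 at fret 3 → F4 (MIDI 65); A2 at fret 4 → C♯3 (MIDI 49).
65 − 49 = 16, so the two pitches are 16 semitones apart.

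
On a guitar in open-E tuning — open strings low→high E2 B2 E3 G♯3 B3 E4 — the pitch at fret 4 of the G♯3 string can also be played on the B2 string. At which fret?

13

Fret 4 on G♯3 is MIDI 56 + 4 = 60 (C4). On the B2 string (open MIDI 47), that pitch is 60 − 47 = fret 13.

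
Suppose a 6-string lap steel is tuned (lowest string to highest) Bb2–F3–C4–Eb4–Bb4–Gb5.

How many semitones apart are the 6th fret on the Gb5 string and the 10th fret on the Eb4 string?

11 semitones

Gb5 at fret 6 → C6 (MIDI 84); Eb4 at fret 10 → Db5 (MIDI 73).
84 − 73 = 11, so the two pitches are 11 semitones apart, with C6 the higher.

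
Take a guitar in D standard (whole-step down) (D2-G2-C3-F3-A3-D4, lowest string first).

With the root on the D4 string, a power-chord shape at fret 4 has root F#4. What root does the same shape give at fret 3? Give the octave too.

F4

Moving from fret 4 to fret 3 shifts the root by -1 semitone.
F#4 down 1 semitone is F4.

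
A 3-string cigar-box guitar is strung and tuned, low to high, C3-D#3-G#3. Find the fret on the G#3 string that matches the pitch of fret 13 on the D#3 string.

D#3 at fret 13 is D#3 + 13 semitones = E4.
The open G#3 string is 5 semitones above the open D#3, so the same pitch on the G#3 string lies at fret 13 − 5 = 8.

8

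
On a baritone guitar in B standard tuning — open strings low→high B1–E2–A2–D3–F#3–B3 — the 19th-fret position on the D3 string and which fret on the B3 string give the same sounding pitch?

D3 at fret 19 is D3 + 19 semitones = A4.
The open B3 string is 9 semitones above the open D3, so the same pitch on the B3 string lies at fret 19 − 9 = 10.

10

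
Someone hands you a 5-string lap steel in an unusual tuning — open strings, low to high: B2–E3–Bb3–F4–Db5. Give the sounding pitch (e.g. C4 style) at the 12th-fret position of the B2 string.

The open B2 string plus 12 semitones: B–C–Db–D–…–A–Bb–B.
The walk passes from B into C once, so the octave number goes from 2 to 3.

B3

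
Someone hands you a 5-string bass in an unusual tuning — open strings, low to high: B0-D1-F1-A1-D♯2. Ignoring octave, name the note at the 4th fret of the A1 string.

The open A1 string plus 4 semitones: A–A#–B–C–C#.
(Equivalently spelled D♭.)

C♯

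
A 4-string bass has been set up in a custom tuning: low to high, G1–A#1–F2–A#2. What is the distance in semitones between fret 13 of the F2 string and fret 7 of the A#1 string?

13 semitones

F2 at fret 13 → F#3 (MIDI 54); A#1 at fret 7 → F2 (MIDI 41).
54 − 41 = 13, so the two pitches are 13 semitones apart, with F#3 the higher.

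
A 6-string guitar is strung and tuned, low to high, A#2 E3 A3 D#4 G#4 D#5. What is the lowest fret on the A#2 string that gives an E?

From A#2, count semitones up the chromatic scale until reaching E: A#–B–C–C#–D–D#–E — 6 steps.

6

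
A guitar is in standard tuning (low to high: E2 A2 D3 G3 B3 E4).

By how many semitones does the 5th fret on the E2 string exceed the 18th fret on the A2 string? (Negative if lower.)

-18 semitones

E2 at fret 5 → A2 (MIDI 45); A2 at fret 18 → D#4 (MIDI 63).
45 − 63 = -18, so the two pitches are 18 semitones apart.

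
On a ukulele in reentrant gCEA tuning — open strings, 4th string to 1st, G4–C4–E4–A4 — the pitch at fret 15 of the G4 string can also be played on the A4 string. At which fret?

13

G4 at fret 15 is G4 + 15 semitones = A#5.
The open A4 string is 2 semitones above the open G4, so the same pitch on the A4 string lies at fret 15 − 2 = 13.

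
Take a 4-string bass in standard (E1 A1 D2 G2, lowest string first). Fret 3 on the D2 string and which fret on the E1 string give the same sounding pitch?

13

D2 at fret 3 is D2 + 3 semitones = F2.
The open E1 string is 10 semitones below the open D2, so the same pitch on the E1 string lies at fret 3 + 10 = 13.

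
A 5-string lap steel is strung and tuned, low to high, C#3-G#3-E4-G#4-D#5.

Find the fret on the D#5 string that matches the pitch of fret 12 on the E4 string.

Fret 12 on E4 is MIDI 64 + 12 = 76 (E5). On the D#5 string (open MIDI 75), that pitch is 76 − 75 = fret 1.

1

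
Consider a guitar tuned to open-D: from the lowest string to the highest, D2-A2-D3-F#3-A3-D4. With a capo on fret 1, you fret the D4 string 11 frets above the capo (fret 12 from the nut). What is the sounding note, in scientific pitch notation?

D5

The capo raises the open D4 by 1 semitone to D#4; fretting 11 more gives D4 + 1 + 11 = D4 + 12 semitones = D5.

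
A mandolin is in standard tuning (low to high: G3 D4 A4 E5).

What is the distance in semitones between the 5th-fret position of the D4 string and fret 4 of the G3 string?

D4 at fret 5 → G4 (MIDI 67); G3 at fret 4 → B3 (MIDI 59).
67 − 59 = 8, so the two pitches are 8 semitones apart, with G4 the higher.

8 semitones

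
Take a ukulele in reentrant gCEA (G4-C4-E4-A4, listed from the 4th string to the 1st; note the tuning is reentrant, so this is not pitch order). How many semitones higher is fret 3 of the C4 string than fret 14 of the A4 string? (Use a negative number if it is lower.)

C4 at fret 3 → D#4 (MIDI 63); A4 at fret 14 → B5 (MIDI 83).
63 − 83 = -20, so the two pitches are 20 semitones apart.

-20 semitones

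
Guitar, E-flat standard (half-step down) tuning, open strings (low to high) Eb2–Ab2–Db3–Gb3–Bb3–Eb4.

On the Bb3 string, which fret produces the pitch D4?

D4 is 4 semitones above the open Bb3 (Bb–B–C–Db–D), so it sits at fret 4.

4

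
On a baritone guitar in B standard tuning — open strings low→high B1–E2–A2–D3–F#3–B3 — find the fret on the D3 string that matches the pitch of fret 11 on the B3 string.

Fret 11 on B3 is MIDI 59 + 11 = 70 (A#4). On the D3 string (open MIDI 50), that pitch is 70 − 50 = fret 20.

20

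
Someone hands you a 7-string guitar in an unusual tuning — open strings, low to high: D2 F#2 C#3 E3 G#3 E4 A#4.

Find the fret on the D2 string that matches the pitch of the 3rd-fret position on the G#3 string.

21

G#3 at fret 3 is G#3 + 3 semitones = B3.
The open D2 string is 18 semitones below the open G#3, so the same pitch on the D2 string lies at fret 3 + 18 = 21.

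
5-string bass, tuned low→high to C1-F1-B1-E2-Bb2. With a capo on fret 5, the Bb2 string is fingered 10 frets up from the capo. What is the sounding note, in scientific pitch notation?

Db4

The capo raises the open Bb2 by 5 semitones to Eb3; fretting 10 more gives Bb2 + 5 + 10 = Bb2 + 15 semitones = Db4.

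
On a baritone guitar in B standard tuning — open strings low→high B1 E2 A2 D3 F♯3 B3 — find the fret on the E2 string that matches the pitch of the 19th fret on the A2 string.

A2 at fret 19 is A2 + 19 semitones = E4.
The open E2 string is 5 semitones below the open A2, so the same pitch on the E2 string lies at fret 19 + 5 = 24.

24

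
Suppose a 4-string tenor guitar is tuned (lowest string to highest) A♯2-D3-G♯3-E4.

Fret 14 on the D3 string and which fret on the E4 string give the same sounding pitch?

Fret 14 on D3 is MIDI 50 + 14 = 64 (E4). On the E4 string (open MIDI 64), that pitch is 64 − 64 = fret 0.

0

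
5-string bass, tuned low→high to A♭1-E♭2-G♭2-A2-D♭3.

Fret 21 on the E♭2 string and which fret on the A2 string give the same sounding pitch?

15

E♭2 at fret 21 is E♭2 + 21 semitones = C4.
The open A2 string is 6 semitones above the open E♭2, so the same pitch on the A2 string lies at fret 21 − 6 = 15.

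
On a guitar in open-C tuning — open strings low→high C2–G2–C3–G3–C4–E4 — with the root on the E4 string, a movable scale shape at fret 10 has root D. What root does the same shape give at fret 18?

Moving from fret 10 to fret 18 shifts the root by 8 semitones.
D up 8 semitones is A#.

A#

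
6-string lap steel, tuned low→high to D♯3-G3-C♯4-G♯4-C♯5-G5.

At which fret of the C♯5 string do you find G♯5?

7

G♯5 is 7 semitones above the open C♯5 (C#–D–D#–E–F–F#–G–G#), so it sits at fret 7.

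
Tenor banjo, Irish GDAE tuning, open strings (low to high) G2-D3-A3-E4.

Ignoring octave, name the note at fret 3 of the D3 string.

Each fret is one semitone, so D3 + 3 = F.

F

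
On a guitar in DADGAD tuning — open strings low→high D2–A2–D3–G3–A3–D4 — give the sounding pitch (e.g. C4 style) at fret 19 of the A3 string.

E5

Each fret is one semitone, so A3 + 19 = E5.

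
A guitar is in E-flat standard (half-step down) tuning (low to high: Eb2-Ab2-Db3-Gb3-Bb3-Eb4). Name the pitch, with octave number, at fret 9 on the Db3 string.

The open Db3 string plus 9 semitones: Db–D–Eb–E–F–Gb–G–Ab–A–Bb.
No B→C boundary is crossed, so the octave stays at 3.
(Equivalently spelled A#3.)

Bb3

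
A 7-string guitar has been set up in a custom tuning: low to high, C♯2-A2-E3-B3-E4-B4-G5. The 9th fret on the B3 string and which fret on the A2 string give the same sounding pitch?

23

Fret 9 on B3 is MIDI 59 + 9 = 68 (G♯4). On the A2 string (open MIDI 45), that pitch is 68 − 45 = fret 23.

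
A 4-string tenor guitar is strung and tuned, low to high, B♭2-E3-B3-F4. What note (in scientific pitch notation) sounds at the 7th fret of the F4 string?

Each fret is one semitone, so F4 + 7 = C5.

C5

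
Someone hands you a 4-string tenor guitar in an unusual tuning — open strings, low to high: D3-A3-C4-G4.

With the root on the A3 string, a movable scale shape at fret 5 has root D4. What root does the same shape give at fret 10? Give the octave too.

G4

Moving from fret 5 to fret 10 shifts the root by 5 semitones.
D4 up 5 semitones is G4.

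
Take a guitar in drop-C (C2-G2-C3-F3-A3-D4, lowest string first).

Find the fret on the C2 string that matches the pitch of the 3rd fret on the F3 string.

20

F3 at fret 3 is F3 + 3 semitones = G#3.
The open C2 string is 17 semitones below the open F3, so the same pitch on the C2 string lies at fret 3 + 17 = 20.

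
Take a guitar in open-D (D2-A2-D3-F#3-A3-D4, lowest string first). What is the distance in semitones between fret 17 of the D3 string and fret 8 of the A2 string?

14 semitones

D3 at fret 17 → G4 (MIDI 67); A2 at fret 8 → F3 (MIDI 53).
67 − 53 = 14, so the two pitches are 14 semitones apart, with G4 the higher.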